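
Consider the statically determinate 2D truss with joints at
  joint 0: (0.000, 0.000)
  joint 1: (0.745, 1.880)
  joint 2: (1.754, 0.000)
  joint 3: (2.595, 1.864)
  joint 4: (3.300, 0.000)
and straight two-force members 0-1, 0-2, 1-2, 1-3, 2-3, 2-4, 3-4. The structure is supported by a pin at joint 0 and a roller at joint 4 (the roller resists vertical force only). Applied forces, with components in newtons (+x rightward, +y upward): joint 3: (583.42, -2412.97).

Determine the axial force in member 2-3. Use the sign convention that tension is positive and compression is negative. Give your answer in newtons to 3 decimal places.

-205.659

N=5 nodes, M=7 members, R=3 reactions → 2N=10, M+R=10
member 0 (0-1): L=2.0222, (cx,cy)=(0.3684,0.9297)
member 1 (0-2): L=1.7540, (cx,cy)=(1.0000,0.0000)
member 2 (1-2): L=2.1337, (cx,cy)=(0.4729,-0.8811)
member 3 (1-3): L=1.8501, (cx,cy)=(1.0000,-0.0086)
member 4 (2-3): L=2.0449, (cx,cy)=(0.4113,0.9115)
member 5 (2-4): L=1.5460, (cx,cy)=(1.0000,0.0000)
member 6 (3-4): L=1.9929, (cx,cy)=(0.3538,-0.9353)
solve A·x = −loads:
  F[0-1] = -200.0227 N (compression)
  F[0-2] = +657.1093 N (tension)
  F[1-2] = +212.7545 N (tension)
  F[1-3] = -174.3069 N (compression)
  F[2-3] = -205.6587 N (compression)
  F[2-4] = +842.2994 N (tension)
  F[3-4] = -2380.9804 N (compression)
  Rx@0 = -583.4200 N
  Ry@0 = +185.9542 N
  Ry@4 = +2227.0158 N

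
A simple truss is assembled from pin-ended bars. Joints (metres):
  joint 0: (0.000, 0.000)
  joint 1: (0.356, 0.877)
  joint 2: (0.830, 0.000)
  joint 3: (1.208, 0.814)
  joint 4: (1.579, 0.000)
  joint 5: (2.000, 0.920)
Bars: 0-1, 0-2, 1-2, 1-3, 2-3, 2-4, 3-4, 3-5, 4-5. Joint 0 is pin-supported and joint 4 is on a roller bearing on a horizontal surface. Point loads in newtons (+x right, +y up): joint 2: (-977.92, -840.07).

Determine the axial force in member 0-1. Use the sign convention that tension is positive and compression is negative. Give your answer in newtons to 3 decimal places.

N=6 nodes, M=9 members, R=3 reactions → 2N=12, M+R=12
member 0 (0-1): L=0.9465, (cx,cy)=(0.3761,0.9266)
member 1 (0-2): L=0.8300, (cx,cy)=(1.0000,0.0000)
member 2 (1-2): L=0.9969, (cx,cy)=(0.4755,-0.8797)
member 3 (1-3): L=0.8543, (cx,cy)=(0.9973,-0.0737)
member 4 (2-3): L=0.8975, (cx,cy)=(0.4212,0.9070)
member 5 (2-4): L=0.7490, (cx,cy)=(1.0000,0.0000)
member 6 (3-4): L=0.8946, (cx,cy)=(0.4147,-0.9099)
member 7 (3-5): L=0.7991, (cx,cy)=(0.9912,0.1327)
member 8 (4-5): L=1.0118, (cx,cy)=(0.4161,0.9093)
solve A·x = −loads:
  F[0-1] = -430.0677 N (compression)
  F[0-2] = -816.1621 N (compression)
  F[1-2] = +485.9852 N (tension)
  F[1-3] = -393.9042 N (compression)
  F[2-3] = +454.8450 N (tension)
  F[2-4] = +201.2616 N (tension)
  F[3-4] = -485.2844 N (compression)
  F[3-5] = -0.0000 N (compression)
  F[4-5] = +0.0000 N (tension)
  Rx@0 = +977.9200 N
  Ry@0 = +398.4879 N
  Ry@4 = +441.5821 N

-430.068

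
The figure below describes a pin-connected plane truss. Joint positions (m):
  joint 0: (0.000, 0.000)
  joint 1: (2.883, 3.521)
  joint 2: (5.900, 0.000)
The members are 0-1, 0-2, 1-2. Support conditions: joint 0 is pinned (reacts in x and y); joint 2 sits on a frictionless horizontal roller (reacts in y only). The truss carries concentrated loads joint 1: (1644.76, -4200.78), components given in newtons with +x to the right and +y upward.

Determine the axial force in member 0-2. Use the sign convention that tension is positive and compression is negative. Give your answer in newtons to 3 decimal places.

2599.920

N=3 nodes, M=3 members, R=3 reactions → 2N=6, M+R=6
member 0 (0-1): L=4.5507, (cx,cy)=(0.6335,0.7737)
member 1 (0-2): L=5.9000, (cx,cy)=(1.0000,0.0000)
member 2 (1-2): L=4.6368, (cx,cy)=(0.6507,-0.7594)
solve A·x = −loads:
  F[0-1] = -1507.6915 N (compression)
  F[0-2] = +2599.9201 N (tension)
  F[1-2] = -3995.7766 N (compression)
  Rx@0 = -1644.7600 N
  Ry@0 = +1166.5345 N
  Ry@2 = +3034.2455 N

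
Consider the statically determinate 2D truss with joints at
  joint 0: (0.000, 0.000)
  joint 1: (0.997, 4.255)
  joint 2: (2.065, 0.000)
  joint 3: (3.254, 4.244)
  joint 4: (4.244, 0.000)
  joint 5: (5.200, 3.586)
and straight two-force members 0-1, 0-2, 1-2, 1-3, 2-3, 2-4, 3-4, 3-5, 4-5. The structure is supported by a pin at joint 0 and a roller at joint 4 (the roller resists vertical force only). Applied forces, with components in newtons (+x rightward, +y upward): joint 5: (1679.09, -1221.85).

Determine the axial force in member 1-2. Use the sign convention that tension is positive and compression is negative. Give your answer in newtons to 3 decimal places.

N=6 nodes, M=9 members, R=3 reactions → 2N=12, M+R=12
member 0 (0-1): L=4.3702, (cx,cy)=(0.2281,0.9736)
member 1 (0-2): L=2.0650, (cx,cy)=(1.0000,0.0000)
member 2 (1-2): L=4.3870, (cx,cy)=(0.2434,-0.9699)
member 3 (1-3): L=2.2570, (cx,cy)=(1.0000,-0.0049)
member 4 (2-3): L=4.4074, (cx,cy)=(0.2698,0.9629)
member 5 (2-4): L=2.1790, (cx,cy)=(1.0000,0.0000)
member 6 (3-4): L=4.3579, (cx,cy)=(0.2272,-0.9739)
member 7 (3-5): L=2.0542, (cx,cy)=(0.9473,-0.3203)
member 8 (4-5): L=3.7112, (cx,cy)=(0.2576,0.9663)
solve A·x = −loads:
  F[0-1] = +1739.8736 N (tension)
  F[0-2] = +1282.1662 N (tension)
  F[1-2] = -1750.6750 N (compression)
  F[1-3] = +823.1307 N (tension)
  F[2-3] = +1763.3837 N (tension)
  F[2-4] = +380.2558 N (tension)
  F[3-4] = -2378.0029 N (compression)
  F[3-5] = +1941.3351 N (tension)
  F[4-5] = -620.9693 N (compression)
  Rx@0 = -1679.0900 N
  Ry@0 = -1693.9928 N
  Ry@4 = +2915.8428 N

-1750.675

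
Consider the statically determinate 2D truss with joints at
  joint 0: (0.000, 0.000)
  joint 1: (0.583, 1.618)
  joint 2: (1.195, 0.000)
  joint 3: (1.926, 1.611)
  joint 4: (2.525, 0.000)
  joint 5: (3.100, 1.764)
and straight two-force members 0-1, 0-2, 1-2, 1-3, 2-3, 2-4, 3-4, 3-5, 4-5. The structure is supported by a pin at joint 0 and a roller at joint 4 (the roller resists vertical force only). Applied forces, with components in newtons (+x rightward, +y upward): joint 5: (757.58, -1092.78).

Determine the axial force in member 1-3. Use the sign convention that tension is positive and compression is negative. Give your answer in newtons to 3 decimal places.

575.826

N=6 nodes, M=9 members, R=3 reactions → 2N=12, M+R=12
member 0 (0-1): L=1.7198, (cx,cy)=(0.3390,0.9408)
member 1 (0-2): L=1.1950, (cx,cy)=(1.0000,0.0000)
member 2 (1-2): L=1.7299, (cx,cy)=(0.3538,-0.9353)
member 3 (1-3): L=1.3430, (cx,cy)=(1.0000,-0.0052)
member 4 (2-3): L=1.7691, (cx,cy)=(0.4132,0.9106)
member 5 (2-4): L=1.3300, (cx,cy)=(1.0000,0.0000)
member 6 (3-4): L=1.7188, (cx,cy)=(0.3485,-0.9373)
member 7 (3-5): L=1.1839, (cx,cy)=(0.9916,0.1292)
member 8 (4-5): L=1.8553, (cx,cy)=(0.3099,0.9508)
solve A·x = −loads:
  F[0-1] = +827.0772 N (tension)
  F[0-2] = +477.2115 N (tension)
  F[1-2] = -835.1171 N (compression)
  F[1-3] = +575.8264 N (tension)
  F[2-3] = +857.7598 N (tension)
  F[2-4] = -172.6706 N (compression)
  F[3-4] = -668.4203 N (compression)
  F[3-5] = +1173.0368 N (tension)
  F[4-5] = -1308.8128 N (compression)
  Rx@0 = -757.5800 N
  Ry@0 = -778.1068 N
  Ry@4 = +1870.8868 N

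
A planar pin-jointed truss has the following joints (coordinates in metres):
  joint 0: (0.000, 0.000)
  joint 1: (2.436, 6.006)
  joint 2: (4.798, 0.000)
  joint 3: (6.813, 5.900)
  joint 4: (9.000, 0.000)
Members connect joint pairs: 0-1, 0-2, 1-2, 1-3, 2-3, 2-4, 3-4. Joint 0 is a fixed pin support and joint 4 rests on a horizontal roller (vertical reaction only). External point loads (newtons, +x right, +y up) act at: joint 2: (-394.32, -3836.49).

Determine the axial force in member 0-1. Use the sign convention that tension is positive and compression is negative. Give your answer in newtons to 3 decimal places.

-1932.941

N=5 nodes, M=7 members, R=3 reactions → 2N=10, M+R=10
member 0 (0-1): L=6.4812, (cx,cy)=(0.3759,0.9267)
member 1 (0-2): L=4.7980, (cx,cy)=(1.0000,0.0000)
member 2 (1-2): L=6.4538, (cx,cy)=(0.3660,-0.9306)
member 3 (1-3): L=4.3783, (cx,cy)=(0.9997,-0.0242)
member 4 (2-3): L=6.2346, (cx,cy)=(0.3232,0.9463)
member 5 (2-4): L=4.2020, (cx,cy)=(1.0000,0.0000)
member 6 (3-4): L=6.2923, (cx,cy)=(0.3476,-0.9377)
solve A·x = −loads:
  F[0-1] = -1932.9411 N (compression)
  F[0-2] = +332.1866 N (tension)
  F[1-2] = +1962.3503 N (tension)
  F[1-3] = -1445.1267 N (compression)
  F[2-3] = +2124.2952 N (tension)
  F[2-4] = +758.1385 N (tension)
  F[3-4] = -2181.2670 N (compression)
  Rx@0 = +394.3200 N
  Ry@0 = +1791.2146 N
  Ry@4 = +2045.2754 N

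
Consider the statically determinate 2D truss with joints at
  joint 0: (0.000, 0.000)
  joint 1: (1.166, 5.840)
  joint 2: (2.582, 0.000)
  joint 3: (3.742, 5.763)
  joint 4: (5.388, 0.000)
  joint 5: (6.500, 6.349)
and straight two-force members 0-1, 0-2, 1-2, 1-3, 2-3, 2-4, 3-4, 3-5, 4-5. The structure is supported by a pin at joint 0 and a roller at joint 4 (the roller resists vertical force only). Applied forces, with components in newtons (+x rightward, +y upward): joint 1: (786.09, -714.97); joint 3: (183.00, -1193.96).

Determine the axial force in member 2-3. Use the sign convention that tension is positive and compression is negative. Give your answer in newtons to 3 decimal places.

837.399

N=6 nodes, M=9 members, R=3 reactions → 2N=12, M+R=12
member 0 (0-1): L=5.9553, (cx,cy)=(0.1958,0.9806)
member 1 (0-2): L=2.5820, (cx,cy)=(1.0000,0.0000)
member 2 (1-2): L=6.0092, (cx,cy)=(0.2356,-0.9718)
member 3 (1-3): L=2.5772, (cx,cy)=(0.9996,-0.0299)
member 4 (2-3): L=5.8786, (cx,cy)=(0.1973,0.9803)
member 5 (2-4): L=2.8060, (cx,cy)=(1.0000,0.0000)
member 6 (3-4): L=5.9935, (cx,cy)=(0.2746,-0.9615)
member 7 (3-5): L=2.8196, (cx,cy)=(0.9782,0.2078)
member 8 (4-5): L=6.4456, (cx,cy)=(0.1725,0.9850)
solve A·x = −loads:
  F[0-1] = +125.2022 N (tension)
  F[0-2] = +944.5763 N (tension)
  F[1-2] = -844.7209 N (compression)
  F[1-3] = -562.7791 N (compression)
  F[2-3] = +837.3994 N (tension)
  F[2-4] = +580.2868 N (tension)
  F[3-4] = -2112.9539 N (compression)
  F[3-5] = +0.0000 N (tension)
  F[4-5] = -0.0000 N (compression)
  Rx@0 = -969.0900 N
  Ry@0 = -122.7790 N
  Ry@4 = +2031.7090 N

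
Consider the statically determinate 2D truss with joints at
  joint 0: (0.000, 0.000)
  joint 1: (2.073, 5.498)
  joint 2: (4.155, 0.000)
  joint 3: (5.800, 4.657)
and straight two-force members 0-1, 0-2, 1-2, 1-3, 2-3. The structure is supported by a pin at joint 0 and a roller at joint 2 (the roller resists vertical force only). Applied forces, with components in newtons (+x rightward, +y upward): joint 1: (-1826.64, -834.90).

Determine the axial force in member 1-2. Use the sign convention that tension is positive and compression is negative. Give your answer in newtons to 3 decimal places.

N=4 nodes, M=5 members, R=3 reactions → 2N=8, M+R=8
member 0 (0-1): L=5.8758, (cx,cy)=(0.3528,0.9357)
member 1 (0-2): L=4.1550, (cx,cy)=(1.0000,0.0000)
member 2 (1-2): L=5.8790, (cx,cy)=(0.3541,-0.9352)
member 3 (1-3): L=3.8207, (cx,cy)=(0.9755,-0.2201)
member 4 (2-3): L=4.9390, (cx,cy)=(0.3331,0.9429)
solve A·x = −loads:
  F[0-1] = -3030.2612 N (compression)
  F[0-2] = -757.5594 N (compression)
  F[1-2] = +2139.1439 N (tension)
  F[1-3] = -0.0000 N (tension)
  F[2-3] = +0.0000 N (tension)
  Rx@0 = +1826.6400 N
  Ry@0 = +2835.4100 N
  Ry@2 = -2000.5100 N

2139.144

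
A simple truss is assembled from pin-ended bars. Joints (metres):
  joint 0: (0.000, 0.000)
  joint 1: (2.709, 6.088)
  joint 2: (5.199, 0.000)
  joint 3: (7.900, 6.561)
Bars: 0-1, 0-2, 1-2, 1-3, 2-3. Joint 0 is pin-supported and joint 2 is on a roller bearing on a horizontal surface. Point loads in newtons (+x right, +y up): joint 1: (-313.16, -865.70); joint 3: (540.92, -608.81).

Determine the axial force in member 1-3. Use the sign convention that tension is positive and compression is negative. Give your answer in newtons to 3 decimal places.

825.808

N=4 nodes, M=5 members, R=3 reactions → 2N=8, M+R=8
member 0 (0-1): L=6.6635, (cx,cy)=(0.4065,0.9136)
member 1 (0-2): L=5.1990, (cx,cy)=(1.0000,0.0000)
member 2 (1-2): L=6.5775, (cx,cy)=(0.3786,-0.9256)
member 3 (1-3): L=5.2125, (cx,cy)=(0.9959,0.0907)
member 4 (2-3): L=7.0952, (cx,cy)=(0.3807,0.9247)
solve A·x = −loads:
  F[0-1] = +238.1615 N (tension)
  F[0-2] = +130.9373 N (tension)
  F[1-2] = -1089.4355 N (compression)
  F[1-3] = +825.8084 N (tension)
  F[2-3] = -739.4195 N (compression)
  Rx@0 = -227.7600 N
  Ry@0 = -217.5920 N
  Ry@2 = +1692.1020 N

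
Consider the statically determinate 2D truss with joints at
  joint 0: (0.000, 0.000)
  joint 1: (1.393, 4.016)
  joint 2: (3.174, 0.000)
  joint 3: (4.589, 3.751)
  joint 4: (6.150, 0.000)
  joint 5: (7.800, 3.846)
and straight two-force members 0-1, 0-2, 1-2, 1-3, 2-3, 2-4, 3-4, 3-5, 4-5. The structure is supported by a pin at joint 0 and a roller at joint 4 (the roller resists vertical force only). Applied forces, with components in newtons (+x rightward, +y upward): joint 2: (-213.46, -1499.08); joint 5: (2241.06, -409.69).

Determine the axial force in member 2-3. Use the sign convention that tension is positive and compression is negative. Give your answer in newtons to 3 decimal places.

N=6 nodes, M=9 members, R=3 reactions → 2N=12, M+R=12
member 0 (0-1): L=4.2507, (cx,cy)=(0.3277,0.9448)
member 1 (0-2): L=3.1740, (cx,cy)=(1.0000,0.0000)
member 2 (1-2): L=4.3932, (cx,cy)=(0.4054,-0.9141)
member 3 (1-3): L=3.2070, (cx,cy)=(0.9966,-0.0826)
member 4 (2-3): L=4.0090, (cx,cy)=(0.3530,0.9356)
member 5 (2-4): L=2.9760, (cx,cy)=(1.0000,0.0000)
member 6 (3-4): L=4.0628, (cx,cy)=(0.3842,-0.9232)
member 7 (3-5): L=3.2124, (cx,cy)=(0.9996,0.0296)
member 8 (4-5): L=4.1850, (cx,cy)=(0.3943,0.9190)
solve A·x = −loads:
  F[0-1] = +831.9309 N (tension)
  F[0-2] = +1754.9692 N (tension)
  F[1-2] = -918.3108 N (compression)
  F[1-3] = +647.1263 N (tension)
  F[2-3] = +2499.4047 N (tension)
  F[2-4] = +713.9713 N (tension)
  F[3-4] = -2396.6005 N (compression)
  F[3-5] = +2448.9658 N (tension)
  F[4-5] = -524.6079 N (compression)
  Rx@0 = -2027.6000 N
  Ry@0 = -785.9908 N
  Ry@4 = +2694.7608 N

2499.405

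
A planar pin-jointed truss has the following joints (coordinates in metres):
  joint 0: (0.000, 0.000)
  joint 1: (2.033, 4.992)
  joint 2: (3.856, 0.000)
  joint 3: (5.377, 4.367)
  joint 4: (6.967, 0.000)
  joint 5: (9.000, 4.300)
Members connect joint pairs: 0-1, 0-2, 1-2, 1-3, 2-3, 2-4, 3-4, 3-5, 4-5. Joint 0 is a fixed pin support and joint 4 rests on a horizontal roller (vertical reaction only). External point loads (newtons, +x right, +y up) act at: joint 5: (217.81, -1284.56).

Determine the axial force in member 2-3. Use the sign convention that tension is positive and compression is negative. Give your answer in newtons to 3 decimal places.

N=6 nodes, M=9 members, R=3 reactions → 2N=12, M+R=12
member 0 (0-1): L=5.3901, (cx,cy)=(0.3772,0.9261)
member 1 (0-2): L=3.8560, (cx,cy)=(1.0000,0.0000)
member 2 (1-2): L=5.3145, (cx,cy)=(0.3430,-0.9393)
member 3 (1-3): L=3.4019, (cx,cy)=(0.9830,-0.1837)
member 4 (2-3): L=4.6243, (cx,cy)=(0.3289,0.9444)
member 5 (2-4): L=3.1110, (cx,cy)=(1.0000,0.0000)
member 6 (3-4): L=4.6474, (cx,cy)=(0.3421,-0.9397)
member 7 (3-5): L=3.6236, (cx,cy)=(0.9998,-0.0185)
member 8 (4-5): L=4.7564, (cx,cy)=(0.4274,0.9041)
solve A·x = −loads:
  F[0-1] = +549.8843 N (tension)
  F[0-2] = +10.4084 N (tension)
  F[1-2] = -626.1733 N (compression)
  F[1-3] = +429.5067 N (tension)
  F[2-3] = +622.8354 N (tension)
  F[2-4] = -409.2457 N (compression)
  F[3-4] = -558.0753 N (compression)
  F[3-5] = +818.1260 N (tension)
  F[4-5] = -1404.1622 N (compression)
  Rx@0 = -217.8100 N
  Ry@0 = -509.2713 N
  Ry@4 = +1793.8313 N

622.835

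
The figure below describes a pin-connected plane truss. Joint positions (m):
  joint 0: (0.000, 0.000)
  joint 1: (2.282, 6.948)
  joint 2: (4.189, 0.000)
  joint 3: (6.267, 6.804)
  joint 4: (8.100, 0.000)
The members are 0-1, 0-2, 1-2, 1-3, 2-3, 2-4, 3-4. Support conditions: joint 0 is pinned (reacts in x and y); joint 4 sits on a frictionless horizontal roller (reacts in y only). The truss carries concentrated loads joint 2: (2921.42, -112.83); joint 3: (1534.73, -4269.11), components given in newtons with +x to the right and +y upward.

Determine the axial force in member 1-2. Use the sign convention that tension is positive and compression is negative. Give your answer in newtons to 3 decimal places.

-284.674

N=5 nodes, M=7 members, R=3 reactions → 2N=10, M+R=10
member 0 (0-1): L=7.3132, (cx,cy)=(0.3120,0.9501)
member 1 (0-2): L=4.1890, (cx,cy)=(1.0000,0.0000)
member 2 (1-2): L=7.2050, (cx,cy)=(0.2647,-0.9643)
member 3 (1-3): L=3.9876, (cx,cy)=(0.9993,-0.0361)
member 4 (2-3): L=7.1142, (cx,cy)=(0.2921,0.9564)
member 5 (2-4): L=3.9110, (cx,cy)=(1.0000,0.0000)
member 6 (3-4): L=7.0466, (cx,cy)=(0.2601,-0.9656)
solve A·x = −loads:
  F[0-1] = +282.7276 N (tension)
  F[0-2] = +4367.9276 N (tension)
  F[1-2] = -284.6738 N (compression)
  F[1-3] = +163.6764 N (tension)
  F[2-3] = +405.0136 N (tension)
  F[2-4] = +1252.8600 N (tension)
  F[3-4] = -4816.3554 N (compression)
  Rx@0 = -4456.1500 N
  Ry@0 = -268.6106 N
  Ry@4 = +4650.5506 N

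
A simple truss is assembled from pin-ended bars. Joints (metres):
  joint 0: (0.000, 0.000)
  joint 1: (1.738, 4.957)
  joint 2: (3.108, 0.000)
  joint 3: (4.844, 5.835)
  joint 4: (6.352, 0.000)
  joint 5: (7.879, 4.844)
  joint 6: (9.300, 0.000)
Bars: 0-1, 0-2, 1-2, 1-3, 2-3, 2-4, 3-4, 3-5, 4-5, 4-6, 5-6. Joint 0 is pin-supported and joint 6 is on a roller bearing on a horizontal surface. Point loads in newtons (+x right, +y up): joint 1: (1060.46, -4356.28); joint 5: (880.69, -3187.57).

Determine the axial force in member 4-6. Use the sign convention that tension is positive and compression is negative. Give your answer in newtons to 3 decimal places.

N=7 nodes, M=11 members, R=3 reactions → 2N=14, M+R=14
member 0 (0-1): L=5.2529, (cx,cy)=(0.3309,0.9437)
member 1 (0-2): L=3.1080, (cx,cy)=(1.0000,0.0000)
member 2 (1-2): L=5.1428, (cx,cy)=(0.2664,-0.9639)
member 3 (1-3): L=3.2277, (cx,cy)=(0.9623,0.2720)
member 4 (2-3): L=6.0878, (cx,cy)=(0.2852,0.9585)
member 5 (2-4): L=3.2440, (cx,cy)=(1.0000,0.0000)
member 6 (3-4): L=6.0267, (cx,cy)=(0.2502,-0.9682)
member 7 (3-5): L=3.1927, (cx,cy)=(0.9506,-0.3104)
member 8 (4-5): L=5.0790, (cx,cy)=(0.3007,0.9537)
member 9 (4-6): L=2.9480, (cx,cy)=(1.0000,0.0000)
member 10 (5-6): L=5.0481, (cx,cy)=(0.2815,-0.9596)
solve A·x = −loads:
  F[0-1] = -3184.6324 N (compression)
  F[0-2] = +2994.8418 N (tension)
  F[1-2] = -1875.1930 N (compression)
  F[1-3] = -1677.8893 N (compression)
  F[2-3] = +1885.7302 N (tension)
  F[2-4] = +1957.5705 N (tension)
  F[3-4] = -1127.3581 N (compression)
  F[3-5] = -836.0906 N (compression)
  F[4-5] = +1144.4444 N (tension)
  F[4-6] = +1331.4057 N (tension)
  F[5-6] = -4729.8410 N (compression)
  Rx@0 = -1941.1500 N
  Ry@0 = +3005.2649 N
  Ry@6 = +4538.5851 N

1331.406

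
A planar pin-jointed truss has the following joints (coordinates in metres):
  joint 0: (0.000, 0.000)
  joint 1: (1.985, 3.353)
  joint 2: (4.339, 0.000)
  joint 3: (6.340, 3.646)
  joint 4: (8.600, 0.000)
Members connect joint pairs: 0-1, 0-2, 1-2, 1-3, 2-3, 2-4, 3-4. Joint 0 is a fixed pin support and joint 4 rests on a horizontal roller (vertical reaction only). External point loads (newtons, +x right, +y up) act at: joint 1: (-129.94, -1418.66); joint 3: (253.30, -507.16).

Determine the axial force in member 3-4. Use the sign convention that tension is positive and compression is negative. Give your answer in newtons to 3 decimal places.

-891.875

N=5 nodes, M=7 members, R=3 reactions → 2N=10, M+R=10
member 0 (0-1): L=3.8965, (cx,cy)=(0.5094,0.8605)
member 1 (0-2): L=4.3390, (cx,cy)=(1.0000,0.0000)
member 2 (1-2): L=4.0968, (cx,cy)=(0.5746,-0.8184)
member 3 (1-3): L=4.3648, (cx,cy)=(0.9977,0.0671)
member 4 (2-3): L=4.1590, (cx,cy)=(0.4811,0.8767)
member 5 (2-4): L=4.2610, (cx,cy)=(1.0000,0.0000)
member 6 (3-4): L=4.2896, (cx,cy)=(0.5269,-0.8500)
solve A·x = −loads:
  F[0-1] = -1357.0571 N (compression)
  F[0-2] = +814.6849 N (tension)
  F[1-2] = -336.7934 N (compression)
  F[1-3] = -368.6977 N (compression)
  F[2-3] = +314.4294 N (tension)
  F[2-4] = +469.8863 N (tension)
  F[3-4] = -891.8752 N (compression)
  Rx@0 = -123.3600 N
  Ry@0 = +1167.7645 N
  Ry@4 = +758.0555 N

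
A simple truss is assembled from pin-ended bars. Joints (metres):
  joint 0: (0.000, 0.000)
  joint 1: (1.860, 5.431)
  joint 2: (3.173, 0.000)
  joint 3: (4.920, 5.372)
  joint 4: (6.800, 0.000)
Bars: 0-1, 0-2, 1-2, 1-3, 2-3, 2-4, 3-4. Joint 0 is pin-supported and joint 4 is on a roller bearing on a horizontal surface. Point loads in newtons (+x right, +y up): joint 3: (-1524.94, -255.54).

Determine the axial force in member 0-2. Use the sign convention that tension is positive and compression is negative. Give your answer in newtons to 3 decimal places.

-1088.160

N=5 nodes, M=7 members, R=3 reactions → 2N=10, M+R=10
member 0 (0-1): L=5.7407, (cx,cy)=(0.3240,0.9461)
member 1 (0-2): L=3.1730, (cx,cy)=(1.0000,0.0000)
member 2 (1-2): L=5.5875, (cx,cy)=(0.2350,-0.9720)
member 3 (1-3): L=3.0606, (cx,cy)=(0.9998,-0.0193)
member 4 (2-3): L=5.6489, (cx,cy)=(0.3093,0.9510)
member 5 (2-4): L=3.6270, (cx,cy)=(1.0000,0.0000)
member 6 (3-4): L=5.6915, (cx,cy)=(0.3303,-0.9439)
solve A·x = −loads:
  F[0-1] = -1348.0725 N (compression)
  F[0-2] = -1088.1596 N (compression)
  F[1-2] = +1326.9432 N (tension)
  F[1-3] = -748.7385 N (compression)
  F[2-3] = -1356.2746 N (compression)
  F[2-4] = -356.8962 N (compression)
  F[3-4] = +1080.4588 N (tension)
  Rx@0 = +1524.9400 N
  Ry@0 = +1275.3519 N
  Ry@4 = -1019.8119 N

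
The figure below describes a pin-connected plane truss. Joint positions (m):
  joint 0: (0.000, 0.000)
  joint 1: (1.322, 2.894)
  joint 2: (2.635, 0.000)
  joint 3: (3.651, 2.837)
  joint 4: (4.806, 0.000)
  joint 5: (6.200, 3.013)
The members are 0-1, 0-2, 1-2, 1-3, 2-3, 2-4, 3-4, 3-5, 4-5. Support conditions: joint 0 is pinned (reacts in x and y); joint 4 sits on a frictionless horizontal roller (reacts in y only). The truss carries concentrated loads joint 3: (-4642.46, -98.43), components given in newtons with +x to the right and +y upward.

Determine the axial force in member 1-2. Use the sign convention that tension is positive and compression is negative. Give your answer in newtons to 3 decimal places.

3103.696

N=6 nodes, M=9 members, R=3 reactions → 2N=12, M+R=12
member 0 (0-1): L=3.1817, (cx,cy)=(0.4155,0.9096)
member 1 (0-2): L=2.6350, (cx,cy)=(1.0000,0.0000)
member 2 (1-2): L=3.1779, (cx,cy)=(0.4132,-0.9107)
member 3 (1-3): L=2.3297, (cx,cy)=(0.9997,-0.0245)
member 4 (2-3): L=3.0134, (cx,cy)=(0.3372,0.9414)
member 5 (2-4): L=2.1710, (cx,cy)=(1.0000,0.0000)
member 6 (3-4): L=3.0631, (cx,cy)=(0.3771,-0.9262)
member 7 (3-5): L=2.5551, (cx,cy)=(0.9976,0.0689)
member 8 (4-5): L=3.3199, (cx,cy)=(0.4199,0.9076)
solve A·x = −loads:
  F[0-1] = -3038.8606 N (compression)
  F[0-2] = -3379.7915 N (compression)
  F[1-2] = +3103.6961 N (tension)
  F[1-3] = -2545.7621 N (compression)
  F[2-3] = -3002.1849 N (compression)
  F[2-4] = -1085.2550 N (compression)
  F[3-4] = +2878.1356 N (tension)
  F[3-5] = -0.0000 N (compression)
  F[4-5] = -0.0000 N (compression)
  Rx@0 = +4642.4600 N
  Ry@0 = +2764.1169 N
  Ry@4 = -2665.6869 N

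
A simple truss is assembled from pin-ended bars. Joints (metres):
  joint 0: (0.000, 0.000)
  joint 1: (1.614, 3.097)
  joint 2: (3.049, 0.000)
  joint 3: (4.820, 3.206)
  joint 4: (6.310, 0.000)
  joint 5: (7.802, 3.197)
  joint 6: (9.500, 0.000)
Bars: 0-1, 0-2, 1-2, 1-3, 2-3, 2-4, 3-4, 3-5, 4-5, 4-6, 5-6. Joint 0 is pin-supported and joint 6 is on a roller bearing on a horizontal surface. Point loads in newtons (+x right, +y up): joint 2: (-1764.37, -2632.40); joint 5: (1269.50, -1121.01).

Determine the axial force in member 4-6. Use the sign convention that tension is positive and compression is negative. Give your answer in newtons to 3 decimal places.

N=7 nodes, M=11 members, R=3 reactions → 2N=14, M+R=14
member 0 (0-1): L=3.4923, (cx,cy)=(0.4622,0.8868)
member 1 (0-2): L=3.0490, (cx,cy)=(1.0000,0.0000)
member 2 (1-2): L=3.4133, (cx,cy)=(0.4204,-0.9073)
member 3 (1-3): L=3.2079, (cx,cy)=(0.9994,0.0340)
member 4 (2-3): L=3.6626, (cx,cy)=(0.4835,0.8753)
member 5 (2-4): L=3.2610, (cx,cy)=(1.0000,0.0000)
member 6 (3-4): L=3.5353, (cx,cy)=(0.4215,-0.9068)
member 7 (3-5): L=2.9820, (cx,cy)=(1.0000,-0.0030)
member 8 (4-5): L=3.5280, (cx,cy)=(0.4229,0.9062)
member 9 (4-6): L=3.1900, (cx,cy)=(1.0000,0.0000)
member 10 (5-6): L=3.6199, (cx,cy)=(0.4691,-0.8832)
solve A·x = −loads:
  F[0-1] = -1759.9066 N (compression)
  F[0-2] = +318.4796 N (tension)
  F[1-2] = +1663.3981 N (tension)
  F[1-3] = -1513.5394 N (compression)
  F[2-3] = +1283.1152 N (tension)
  F[2-4] = +2161.7381 N (tension)
  F[3-4] = -1180.4915 N (compression)
  F[3-5] = -394.7096 N (compression)
  F[4-5] = +1181.3655 N (tension)
  F[4-6] = +1164.6072 N (tension)
  F[5-6] = -2482.8125 N (compression)
  Rx@0 = +494.8700 N
  Ry@0 = +1560.6838 N
  Ry@6 = +2192.7262 N

1164.607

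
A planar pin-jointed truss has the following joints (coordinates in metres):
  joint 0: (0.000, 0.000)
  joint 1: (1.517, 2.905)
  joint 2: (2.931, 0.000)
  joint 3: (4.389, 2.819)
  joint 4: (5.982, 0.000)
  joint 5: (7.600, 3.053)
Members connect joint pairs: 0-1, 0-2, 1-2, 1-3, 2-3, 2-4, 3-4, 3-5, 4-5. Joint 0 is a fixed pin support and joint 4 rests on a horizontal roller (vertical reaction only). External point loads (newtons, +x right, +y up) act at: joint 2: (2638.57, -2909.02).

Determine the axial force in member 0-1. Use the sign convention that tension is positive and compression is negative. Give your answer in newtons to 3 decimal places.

-1673.805

N=6 nodes, M=9 members, R=3 reactions → 2N=12, M+R=12
member 0 (0-1): L=3.2772, (cx,cy)=(0.4629,0.8864)
member 1 (0-2): L=2.9310, (cx,cy)=(1.0000,0.0000)
member 2 (1-2): L=3.2309, (cx,cy)=(0.4377,-0.8991)
member 3 (1-3): L=2.8733, (cx,cy)=(0.9996,-0.0299)
member 4 (2-3): L=3.1737, (cx,cy)=(0.4594,0.8882)
member 5 (2-4): L=3.0510, (cx,cy)=(1.0000,0.0000)
member 6 (3-4): L=3.2380, (cx,cy)=(0.4920,-0.8706)
member 7 (3-5): L=3.2195, (cx,cy)=(0.9974,0.0727)
member 8 (4-5): L=3.4552, (cx,cy)=(0.4683,0.8836)
solve A·x = −loads:
  F[0-1] = -1673.8050 N (compression)
  F[0-2] = +3413.3563 N (tension)
  F[1-2] = +1700.7044 N (tension)
  F[1-3] = -1519.7892 N (compression)
  F[2-3] = +1553.4740 N (tension)
  F[2-4] = +805.4467 N (tension)
  F[3-4] = -1637.1672 N (compression)
  F[3-5] = +0.0000 N (tension)
  F[4-5] = -0.0000 N (compression)
  Rx@0 = -2638.5700 N
  Ry@0 = +1483.6877 N
  Ry@4 = +1425.3323 N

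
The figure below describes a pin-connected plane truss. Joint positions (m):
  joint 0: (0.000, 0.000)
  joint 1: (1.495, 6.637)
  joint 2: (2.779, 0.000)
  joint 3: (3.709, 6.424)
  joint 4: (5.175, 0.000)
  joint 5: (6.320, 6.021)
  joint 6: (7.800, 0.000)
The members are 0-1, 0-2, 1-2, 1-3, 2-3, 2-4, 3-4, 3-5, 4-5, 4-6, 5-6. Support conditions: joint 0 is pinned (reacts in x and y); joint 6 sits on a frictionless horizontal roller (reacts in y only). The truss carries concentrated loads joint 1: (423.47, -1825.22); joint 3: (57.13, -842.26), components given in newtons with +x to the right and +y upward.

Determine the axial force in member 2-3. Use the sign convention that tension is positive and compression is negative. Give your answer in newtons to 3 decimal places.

249.163

N=7 nodes, M=11 members, R=3 reactions → 2N=14, M+R=14
member 0 (0-1): L=6.8033, (cx,cy)=(0.2197,0.9756)
member 1 (0-2): L=2.7790, (cx,cy)=(1.0000,0.0000)
member 2 (1-2): L=6.7601, (cx,cy)=(0.1899,-0.9818)
member 3 (1-3): L=2.2242, (cx,cy)=(0.9954,-0.0958)
member 4 (2-3): L=6.4910, (cx,cy)=(0.1433,0.9897)
member 5 (2-4): L=2.3960, (cx,cy)=(1.0000,0.0000)
member 6 (3-4): L=6.5892, (cx,cy)=(0.2225,-0.9749)
member 7 (3-5): L=2.6419, (cx,cy)=(0.9883,-0.1525)
member 8 (4-5): L=6.1289, (cx,cy)=(0.1868,0.9824)
member 9 (4-6): L=2.6250, (cx,cy)=(1.0000,0.0000)
member 10 (5-6): L=6.2002, (cx,cy)=(0.2387,-0.9711)
solve A·x = −loads:
  F[0-1] = -1547.5872 N (compression)
  F[0-2] = +820.6769 N (tension)
  F[1-2] = -251.1645 N (compression)
  F[1-3] = -719.1461 N (compression)
  F[2-3] = +249.1630 N (tension)
  F[2-4] = +737.2719 N (tension)
  F[3-4] = -1109.8552 N (compression)
  F[3-5] = -496.1500 N (compression)
  F[4-5] = +1101.4289 N (tension)
  F[4-6] = +284.5750 N (tension)
  F[5-6] = -1192.1827 N (compression)
  Rx@0 = -480.6000 N
  Ry@0 = +1509.7595 N
  Ry@6 = +1157.7205 N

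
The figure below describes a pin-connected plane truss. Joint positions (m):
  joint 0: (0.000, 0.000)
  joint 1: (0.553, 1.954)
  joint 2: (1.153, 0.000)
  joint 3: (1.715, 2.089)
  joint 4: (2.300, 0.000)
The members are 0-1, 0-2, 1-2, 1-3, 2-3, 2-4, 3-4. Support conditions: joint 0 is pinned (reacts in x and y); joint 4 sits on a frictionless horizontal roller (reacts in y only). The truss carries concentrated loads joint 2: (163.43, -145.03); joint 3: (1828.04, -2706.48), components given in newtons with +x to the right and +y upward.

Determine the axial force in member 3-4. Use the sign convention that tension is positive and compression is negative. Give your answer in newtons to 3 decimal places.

-3895.443

N=5 nodes, M=7 members, R=3 reactions → 2N=10, M+R=10
member 0 (0-1): L=2.0307, (cx,cy)=(0.2723,0.9622)
member 1 (0-2): L=1.1530, (cx,cy)=(1.0000,0.0000)
member 2 (1-2): L=2.0440, (cx,cy)=(0.2935,-0.9559)
member 3 (1-3): L=1.1698, (cx,cy)=(0.9933,0.1154)
member 4 (2-3): L=2.1633, (cx,cy)=(0.2598,0.9657)
member 5 (2-4): L=1.1470, (cx,cy)=(1.0000,0.0000)
member 6 (3-4): L=2.1694, (cx,cy)=(0.2697,-0.9630)
solve A·x = −loads:
  F[0-1] = +934.9575 N (tension)
  F[0-2] = +1736.8681 N (tension)
  F[1-2] = -878.7879 N (compression)
  F[1-3] = +516.0051 N (tension)
  F[2-3] = +1020.1320 N (tension)
  F[2-4] = +1050.4612 N (tension)
  F[3-4] = -3895.4429 N (compression)
  Rx@0 = -1991.4700 N
  Ry@0 = -899.6241 N
  Ry@4 = +3751.1341 N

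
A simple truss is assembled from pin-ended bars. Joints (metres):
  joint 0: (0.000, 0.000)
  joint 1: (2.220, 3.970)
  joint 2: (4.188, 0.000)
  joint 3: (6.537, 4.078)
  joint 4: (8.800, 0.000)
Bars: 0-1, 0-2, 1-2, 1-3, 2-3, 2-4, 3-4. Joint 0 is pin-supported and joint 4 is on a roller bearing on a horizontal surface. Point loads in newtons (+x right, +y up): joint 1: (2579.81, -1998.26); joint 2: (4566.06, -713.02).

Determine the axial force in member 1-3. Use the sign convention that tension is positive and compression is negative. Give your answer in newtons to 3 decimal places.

N=5 nodes, M=7 members, R=3 reactions → 2N=10, M+R=10
member 0 (0-1): L=4.5485, (cx,cy)=(0.4881,0.8728)
member 1 (0-2): L=4.1880, (cx,cy)=(1.0000,0.0000)
member 2 (1-2): L=4.4310, (cx,cy)=(0.4441,-0.8960)
member 3 (1-3): L=4.3184, (cx,cy)=(0.9997,0.0250)
member 4 (2-3): L=4.7062, (cx,cy)=(0.4991,0.8665)
member 5 (2-4): L=4.6120, (cx,cy)=(1.0000,0.0000)
member 6 (3-4): L=4.6638, (cx,cy)=(0.4852,-0.8744)
solve A·x = −loads:
  F[0-1] = -806.5880 N (compression)
  F[0-2] = +7539.5396 N (tension)
  F[1-2] = -1508.8772 N (compression)
  F[1-3] = -2304.0450 N (compression)
  F[2-3] = +2382.9762 N (tension)
  F[2-4] = +1113.9006 N (tension)
  F[3-4] = -2295.6413 N (compression)
  Rx@0 = -7145.8700 N
  Ry@0 = +703.9947 N
  Ry@4 = +2007.2853 N

-2304.045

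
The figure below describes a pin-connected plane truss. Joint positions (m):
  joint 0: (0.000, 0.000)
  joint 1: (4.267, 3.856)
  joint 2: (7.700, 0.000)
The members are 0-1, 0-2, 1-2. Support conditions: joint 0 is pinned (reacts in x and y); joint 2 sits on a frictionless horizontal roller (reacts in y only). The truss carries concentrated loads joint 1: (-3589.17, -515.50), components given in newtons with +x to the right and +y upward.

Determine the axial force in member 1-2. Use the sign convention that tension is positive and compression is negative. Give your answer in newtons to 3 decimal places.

N=3 nodes, M=3 members, R=3 reactions → 2N=6, M+R=6
member 0 (0-1): L=5.7512, (cx,cy)=(0.7419,0.6705)
member 1 (0-2): L=7.7000, (cx,cy)=(1.0000,0.0000)
member 2 (1-2): L=5.1628, (cx,cy)=(0.6650,-0.7469)
solve A·x = −loads:
  F[0-1] = -3023.5651 N (compression)
  F[0-2] = -1345.8806 N (compression)
  F[1-2] = +2024.0245 N (tension)
  Rx@0 = +3589.1700 N
  Ry@0 = +2027.2144 N
  Ry@2 = -1511.7144 N

2024.024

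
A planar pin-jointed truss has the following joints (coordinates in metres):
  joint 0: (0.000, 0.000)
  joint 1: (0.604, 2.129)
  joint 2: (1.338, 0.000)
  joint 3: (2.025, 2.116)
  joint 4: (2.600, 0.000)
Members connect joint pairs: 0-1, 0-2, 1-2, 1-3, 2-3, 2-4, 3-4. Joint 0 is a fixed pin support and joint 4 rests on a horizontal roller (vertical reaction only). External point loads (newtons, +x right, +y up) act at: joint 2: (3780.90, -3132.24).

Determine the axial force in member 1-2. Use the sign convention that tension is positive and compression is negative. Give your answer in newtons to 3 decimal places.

1617.435

N=5 nodes, M=7 members, R=3 reactions → 2N=10, M+R=10
member 0 (0-1): L=2.2130, (cx,cy)=(0.2729,0.9620)
member 1 (0-2): L=1.3380, (cx,cy)=(1.0000,0.0000)
member 2 (1-2): L=2.2520, (cx,cy)=(0.3259,-0.9454)
member 3 (1-3): L=1.4211, (cx,cy)=(1.0000,-0.0091)
member 4 (2-3): L=2.2247, (cx,cy)=(0.3088,0.9511)
member 5 (2-4): L=1.2620, (cx,cy)=(1.0000,0.0000)
member 6 (3-4): L=2.1927, (cx,cy)=(0.2622,-0.9650)
solve A·x = −loads:
  F[0-1] = -1580.3406 N (compression)
  F[0-2] = +4212.2227 N (tension)
  F[1-2] = +1617.4351 N (tension)
  F[1-3] = -958.5430 N (compression)
  F[2-3] = +1685.5066 N (tension)
  F[2-4] = +438.0160 N (tension)
  F[3-4] = -1670.3521 N (compression)
  Rx@0 = -3780.9000 N
  Ry@0 = +1520.3411 N
  Ry@4 = +1611.8989 N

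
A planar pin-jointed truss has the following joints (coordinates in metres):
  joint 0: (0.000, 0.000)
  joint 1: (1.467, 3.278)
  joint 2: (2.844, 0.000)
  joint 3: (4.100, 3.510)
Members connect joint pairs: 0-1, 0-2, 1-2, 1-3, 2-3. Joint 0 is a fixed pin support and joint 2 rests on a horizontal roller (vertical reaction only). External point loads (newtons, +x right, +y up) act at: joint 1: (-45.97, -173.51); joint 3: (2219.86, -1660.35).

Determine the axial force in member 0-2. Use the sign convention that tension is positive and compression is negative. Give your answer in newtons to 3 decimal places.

680.947

N=4 nodes, M=5 members, R=3 reactions → 2N=8, M+R=8
member 0 (0-1): L=3.5913, (cx,cy)=(0.4085,0.9128)
member 1 (0-2): L=2.8440, (cx,cy)=(1.0000,0.0000)
member 2 (1-2): L=3.5555, (cx,cy)=(0.3873,-0.9220)
member 3 (1-3): L=2.6432, (cx,cy)=(0.9961,0.0878)
member 4 (2-3): L=3.7280, (cx,cy)=(0.3369,0.9415)
solve A·x = −loads:
  F[0-1] = +3654.8004 N (tension)
  F[0-2] = +680.9473 N (tension)
  F[1-2] = -3528.8582 N (compression)
  F[1-3] = +2916.8612 N (tension)
  F[2-3] = -2035.3667 N (compression)
  Rx@0 = -2173.8900 N
  Ry@0 = -3335.9688 N
  Ry@2 = +5169.8288 N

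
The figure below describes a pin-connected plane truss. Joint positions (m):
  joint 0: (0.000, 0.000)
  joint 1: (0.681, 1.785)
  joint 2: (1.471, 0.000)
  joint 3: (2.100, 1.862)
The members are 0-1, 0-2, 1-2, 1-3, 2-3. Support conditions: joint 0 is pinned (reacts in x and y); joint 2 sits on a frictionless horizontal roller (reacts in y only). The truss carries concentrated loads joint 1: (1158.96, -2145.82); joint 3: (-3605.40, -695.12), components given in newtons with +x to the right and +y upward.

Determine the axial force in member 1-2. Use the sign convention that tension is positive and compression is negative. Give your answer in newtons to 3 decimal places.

1837.648

N=4 nodes, M=5 members, R=3 reactions → 2N=8, M+R=8
member 0 (0-1): L=1.9105, (cx,cy)=(0.3565,0.9343)
member 1 (0-2): L=1.4710, (cx,cy)=(1.0000,0.0000)
member 2 (1-2): L=1.9520, (cx,cy)=(0.4047,-0.9144)
member 3 (1-3): L=1.4211, (cx,cy)=(0.9985,0.0542)
member 4 (2-3): L=1.9654, (cx,cy)=(0.3200,0.9474)
solve A·x = −loads:
  F[0-1] = -4294.6633 N (compression)
  F[0-2] = -915.5971 N (compression)
  F[1-2] = +1837.6482 N (tension)
  F[1-3] = -3438.5726 N (compression)
  F[2-3] = -537.0519 N (compression)
  Rx@0 = +2446.4400 N
  Ry@0 = +4012.5619 N
  Ry@2 = -1171.6219 N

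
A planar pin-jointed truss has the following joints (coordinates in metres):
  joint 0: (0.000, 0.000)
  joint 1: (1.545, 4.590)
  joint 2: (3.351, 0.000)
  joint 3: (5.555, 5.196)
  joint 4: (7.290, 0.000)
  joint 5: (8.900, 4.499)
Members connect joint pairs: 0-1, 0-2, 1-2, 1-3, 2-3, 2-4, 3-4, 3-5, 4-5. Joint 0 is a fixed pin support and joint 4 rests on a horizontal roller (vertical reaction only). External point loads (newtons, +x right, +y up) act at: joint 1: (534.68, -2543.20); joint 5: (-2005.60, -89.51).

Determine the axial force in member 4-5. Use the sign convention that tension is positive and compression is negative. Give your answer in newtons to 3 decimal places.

-501.532

N=6 nodes, M=9 members, R=3 reactions → 2N=12, M+R=12
member 0 (0-1): L=4.8430, (cx,cy)=(0.3190,0.9478)
member 1 (0-2): L=3.3510, (cx,cy)=(1.0000,0.0000)
member 2 (1-2): L=4.9325, (cx,cy)=(0.3661,-0.9306)
member 3 (1-3): L=4.0555, (cx,cy)=(0.9888,0.1494)
member 4 (2-3): L=5.6441, (cx,cy)=(0.3905,0.9206)
member 5 (2-4): L=3.9390, (cx,cy)=(1.0000,0.0000)
member 6 (3-4): L=5.4780, (cx,cy)=(0.3167,-0.9485)
member 7 (3-5): L=3.4168, (cx,cy)=(0.9790,-0.2040)
member 8 (4-5): L=4.7784, (cx,cy)=(0.3369,0.9415)
solve A·x = −loads:
  F[0-1] = -3044.6213 N (compression)
  F[0-2] = -499.6435 N (compression)
  F[1-2] = +116.3987 N (tension)
  F[1-3] = -1566.1582 N (compression)
  F[2-3] = -117.6573 N (compression)
  F[2-4] = -411.0805 N (compression)
  F[3-4] = +764.3887 N (tension)
  F[3-5] = -1876.0650 N (compression)
  F[4-5] = -501.5325 N (compression)
  Rx@0 = +1470.9200 N
  Ry@0 = +2885.5399 N
  Ry@4 = -252.8299 N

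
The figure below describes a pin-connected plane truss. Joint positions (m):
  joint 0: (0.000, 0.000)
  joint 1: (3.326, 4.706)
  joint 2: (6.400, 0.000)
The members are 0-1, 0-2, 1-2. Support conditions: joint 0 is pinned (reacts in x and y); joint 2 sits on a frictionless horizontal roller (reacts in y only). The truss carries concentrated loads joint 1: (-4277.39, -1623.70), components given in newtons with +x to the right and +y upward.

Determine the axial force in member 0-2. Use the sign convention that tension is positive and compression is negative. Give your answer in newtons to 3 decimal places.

N=3 nodes, M=3 members, R=3 reactions → 2N=6, M+R=6
member 0 (0-1): L=5.7627, (cx,cy)=(0.5772,0.8166)
member 1 (0-2): L=6.4000, (cx,cy)=(1.0000,0.0000)
member 2 (1-2): L=5.6210, (cx,cy)=(0.5469,-0.8372)
solve A·x = −loads:
  F[0-1] = -4806.4564 N (compression)
  F[0-2] = -1503.2956 N (compression)
  F[1-2] = +2748.8811 N (tension)
  Rx@0 = +4277.3900 N
  Ry@0 = +3925.1017 N
  Ry@2 = -2301.4017 N

-1503.296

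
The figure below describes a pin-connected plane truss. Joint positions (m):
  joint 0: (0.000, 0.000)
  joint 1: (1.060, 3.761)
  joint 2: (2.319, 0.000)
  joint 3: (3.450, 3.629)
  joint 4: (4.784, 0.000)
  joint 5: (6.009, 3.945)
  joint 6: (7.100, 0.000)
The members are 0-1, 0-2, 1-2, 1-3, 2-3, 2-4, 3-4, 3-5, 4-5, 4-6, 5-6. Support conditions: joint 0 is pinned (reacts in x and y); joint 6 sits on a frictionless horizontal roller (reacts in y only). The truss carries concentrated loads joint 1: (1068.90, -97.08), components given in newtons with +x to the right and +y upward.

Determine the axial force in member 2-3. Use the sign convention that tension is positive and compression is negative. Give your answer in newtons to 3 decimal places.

N=7 nodes, M=11 members, R=3 reactions → 2N=14, M+R=14
member 0 (0-1): L=3.9075, (cx,cy)=(0.2713,0.9625)
member 1 (0-2): L=2.3190, (cx,cy)=(1.0000,0.0000)
member 2 (1-2): L=3.9661, (cx,cy)=(0.3174,-0.9483)
member 3 (1-3): L=2.3936, (cx,cy)=(0.9985,-0.0551)
member 4 (2-3): L=3.8012, (cx,cy)=(0.2975,0.9547)
member 5 (2-4): L=2.4650, (cx,cy)=(1.0000,0.0000)
member 6 (3-4): L=3.8664, (cx,cy)=(0.3450,-0.9386)
member 7 (3-5): L=2.5784, (cx,cy)=(0.9925,0.1226)
member 8 (4-5): L=4.1308, (cx,cy)=(0.2966,0.9550)
member 9 (4-6): L=2.3160, (cx,cy)=(1.0000,0.0000)
member 10 (5-6): L=4.0931, (cx,cy)=(0.2665,-0.9638)
solve A·x = −loads:
  F[0-1] = +502.4708 N (tension)
  F[0-2] = +932.5939 N (tension)
  F[1-2] = -568.5780 N (compression)
  F[1-3] = -753.2520 N (compression)
  F[2-3] = +564.7486 N (tension)
  F[2-4] = +584.0699 N (tension)
  F[3-4] = -665.3424 N (compression)
  F[3-5] = -357.2048 N (compression)
  F[4-5] = +653.9013 N (tension)
  F[4-6] = +160.5967 N (tension)
  F[5-6] = -602.5072 N (compression)
  Rx@0 = -1068.9000 N
  Ry@0 = -483.6295 N
  Ry@6 = +580.7095 N

564.749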